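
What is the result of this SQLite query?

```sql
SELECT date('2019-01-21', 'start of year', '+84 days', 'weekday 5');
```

2019-03-29

`start of year` rewinds 2019-01-21 to 2019-01-01.
Applying '+84 days' to 2019-01-01: counting 84 days forward gives 2019-03-26.
`weekday 5` advances to the next Friday; 2019-03-26 is a Tuesday, so it moves forward to 2019-03-29.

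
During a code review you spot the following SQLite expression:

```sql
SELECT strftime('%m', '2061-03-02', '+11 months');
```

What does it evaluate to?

02

First apply '+11 months': 2061-03-02 → 2062-02-02.
`%m` extracts the 2-digit month (01-12): 02.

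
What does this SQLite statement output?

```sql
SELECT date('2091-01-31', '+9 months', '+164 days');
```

2092-04-12

Adding +9 months to 2091-01-31 gives 2091-10-31.
Applying '+164 days' to 2091-10-31: counting 164 days forward gives 2092-04-12.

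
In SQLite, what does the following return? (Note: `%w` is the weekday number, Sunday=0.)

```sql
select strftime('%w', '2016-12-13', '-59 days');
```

First apply '-59 days': 2016-12-13 → 2016-10-15.
2016-10-15 is a Saturday; with Sunday=0 that is 6.

6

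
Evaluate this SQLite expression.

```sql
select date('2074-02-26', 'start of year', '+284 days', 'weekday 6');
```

`start of year` rewinds 2074-02-26 to 2074-01-01.
Applying '+284 days' to 2074-01-01: counting 284 days forward gives 2074-10-12.
`weekday 6` advances to the next Saturday; 2074-10-12 is a Friday, so it moves forward to 2074-10-13.

2074-10-13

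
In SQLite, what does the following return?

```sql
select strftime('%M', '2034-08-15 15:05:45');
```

05

`%M` extracts the 2-digit minute: 05.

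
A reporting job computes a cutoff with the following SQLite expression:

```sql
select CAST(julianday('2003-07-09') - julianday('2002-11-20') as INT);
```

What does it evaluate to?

10 days remain in November 2002 after the 20th (30 − 20).
Full months from December 2002 through June 2003 contribute their day counts.
Then 9 days into July 2003.
Total: 10 + 31 + 31 + 28 + 31 + 30 + 31 + 30 + 9 = 231.

231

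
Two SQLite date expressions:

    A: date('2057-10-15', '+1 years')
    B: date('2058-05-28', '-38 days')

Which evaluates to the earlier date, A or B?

A = 2058-10-15.
B = 2058-04-20.
B is earlier.

B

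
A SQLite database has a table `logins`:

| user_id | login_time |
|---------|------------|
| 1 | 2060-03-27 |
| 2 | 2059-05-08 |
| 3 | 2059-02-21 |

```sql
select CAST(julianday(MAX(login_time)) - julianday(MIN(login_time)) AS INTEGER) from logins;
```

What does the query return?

MIN = 2059-02-21, MAX = 2060-03-27.
7 days remain in February 2059 after the 21st (28 − 21).
Full months from March 2059 through February 2060 contribute their day counts.
Then 27 days into March 2060.
Total: 7 + 31 + 30 + 31 + 30 + 31 + 31 + 30 + 31 + 30 + 31 + 31 + 29 + 27 = 400.

400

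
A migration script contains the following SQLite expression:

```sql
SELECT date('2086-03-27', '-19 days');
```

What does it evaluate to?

2086-03-08

Going back 19 days within March lands on 2086-03-08.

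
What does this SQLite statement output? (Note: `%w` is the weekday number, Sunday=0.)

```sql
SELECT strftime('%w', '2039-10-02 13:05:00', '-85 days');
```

6

First apply '-85 days': 2039-10-02 13:05:00 → 2039-07-09 13:05:00.
2039-07-09 is a Saturday; with Sunday=0 that is 6.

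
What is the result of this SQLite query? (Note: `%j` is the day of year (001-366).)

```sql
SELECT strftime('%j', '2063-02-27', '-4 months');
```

300

First apply '-4 months': 2063-02-27 → 2062-10-27.
Day-of-year for 2062-10-27: days since 2062-01-01 inclusive = 300, zero-padded to 300.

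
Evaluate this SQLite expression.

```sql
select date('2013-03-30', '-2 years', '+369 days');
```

2012-04-02

Adding -2 years to 2013-03-30 gives 2011-03-30.
Applying '+369 days' to 2011-03-30: counting 369 days forward gives 2012-04-02.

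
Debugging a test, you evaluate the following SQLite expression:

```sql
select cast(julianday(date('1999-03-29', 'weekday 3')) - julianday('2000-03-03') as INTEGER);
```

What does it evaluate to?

`weekday 3` advances to the next Wednesday; 1999-03-29 is a Monday, so it moves forward to 1999-03-31.
0 days remain in March 1999 after the 31st (31 − 31).
Full months from April 1999 through February 2000 contribute their day counts.
Then 3 days into March 2000.
Total: 0 + 30 + 31 + 30 + 31 + 31 + 30 + 31 + 30 + 31 + 31 + 29 + 3 = 338.
The subtraction is earlier − later, so the result is −338 → -338.

-338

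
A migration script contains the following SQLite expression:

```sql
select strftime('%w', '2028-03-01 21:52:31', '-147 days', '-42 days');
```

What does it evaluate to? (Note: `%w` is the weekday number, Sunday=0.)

3

First apply '-147 days', '-42 days': 2028-03-01 21:52:31 → 2027-08-25 21:52:31.
2027-08-25 is a Wednesday; with Sunday=0 that is 3.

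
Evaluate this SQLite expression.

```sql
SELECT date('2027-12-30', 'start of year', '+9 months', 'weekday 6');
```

`start of year` rewinds 2027-12-30 to 2027-01-01.
Adding +9 months to 2027-01-01 gives 2027-10-01.
`weekday 6` advances to the next Saturday; 2027-10-01 is a Friday, so it moves forward to 2027-10-02.

2027-10-02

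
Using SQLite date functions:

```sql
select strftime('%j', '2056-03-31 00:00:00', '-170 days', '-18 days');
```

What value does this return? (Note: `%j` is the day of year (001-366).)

First apply '-170 days', '-18 days': 2056-03-31 00:00:00 → 2055-09-25 00:00:00.
Day-of-year for 2055-09-25: days since 2055-01-01 inclusive = 268, zero-padded to 268.

268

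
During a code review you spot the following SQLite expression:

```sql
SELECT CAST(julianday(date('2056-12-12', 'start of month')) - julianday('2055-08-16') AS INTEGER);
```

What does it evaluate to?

`start of month` rewinds 2056-12-12 to 2056-12-01.
15 days remain in August 2055 after the 16th (31 − 16).
Full months from September 2055 through November 2056 contribute their day counts.
Then 1 day into December 2056.
Total: 15 + 30 + 31 + 30 + 31 + 31 + 29 + 31 + 30 + 31 + 30 + 31 + 31 + 30 + 31 + 30 + 1 = 473.

473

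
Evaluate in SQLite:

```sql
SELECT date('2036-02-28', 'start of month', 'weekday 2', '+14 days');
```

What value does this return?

2036-02-19

`start of month` rewinds 2036-02-28 to 2036-02-01.
`weekday 2` advances to the next Tuesday; 2036-02-01 is a Friday, so it moves forward to 2036-02-05.
Advancing 14 more days within February lands on 2036-02-19.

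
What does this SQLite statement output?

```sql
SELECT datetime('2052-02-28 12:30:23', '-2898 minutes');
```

2898 minutes = 48h 18m; -2898 minutes from 2052-02-28 12:30:23 is 2052-02-26 12:12:23 (crosses midnight).

2052-02-26 12:12:23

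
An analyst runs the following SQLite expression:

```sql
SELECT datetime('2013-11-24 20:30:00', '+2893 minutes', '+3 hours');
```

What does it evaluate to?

2893 minutes = 48h 13m; +2893 minutes from 2013-11-24 20:30:00 is 2013-11-26 20:43:00 (crosses midnight).
+3 hours from 2013-11-26 20:43:00 is 2013-11-26 23:43:00.

2013-11-26 23:43:00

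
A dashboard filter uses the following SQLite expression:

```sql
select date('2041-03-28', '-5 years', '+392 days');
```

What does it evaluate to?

Adding -5 years to 2041-03-28 gives 2036-03-28.
Applying '+392 days' to 2036-03-28: counting 392 days forward gives 2037-04-24.

2037-04-24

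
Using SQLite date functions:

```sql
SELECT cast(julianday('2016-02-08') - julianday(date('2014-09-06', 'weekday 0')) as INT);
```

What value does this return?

`weekday 0` advances to the next Sunday; 2014-09-06 is a Saturday, so it moves forward to 2014-09-07.
23 days remain in September 2014 after the 7th (30 − 7).
Full months from October 2014 through January 2016 contribute their day counts.
Then 8 days into February 2016.
Total: 23 + 31 + 30 + 31 + 31 + 28 + 31 + 30 + 31 + 30 + 31 + 31 + 30 + 31 + 30 + 31 + 31 + 8 = 519.

519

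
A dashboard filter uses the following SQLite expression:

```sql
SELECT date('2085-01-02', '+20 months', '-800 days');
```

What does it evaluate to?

Adding +20 months to 2085-01-02 gives 2086-09-02.
Applying '-800 days' to 2086-09-02: counting 800 days back gives 2084-06-24.

2084-06-24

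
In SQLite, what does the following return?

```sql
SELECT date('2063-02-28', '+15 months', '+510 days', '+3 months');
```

2066-01-20

Adding +15 months to 2063-02-28 gives 2064-05-28.
Applying '+510 days' to 2064-05-28: counting 510 days forward gives 2065-10-20.
Adding +3 months to 2065-10-20 gives 2066-01-20.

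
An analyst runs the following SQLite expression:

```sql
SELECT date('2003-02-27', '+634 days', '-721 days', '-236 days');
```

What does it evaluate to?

Applying '+634 days' to 2003-02-27: counting 634 days forward gives 2004-11-22.
Applying '-721 days' to 2004-11-22: counting 721 days back gives 2002-12-02.
Applying '-236 days' to 2002-12-02: counting 236 days back gives 2002-04-10.

2002-04-10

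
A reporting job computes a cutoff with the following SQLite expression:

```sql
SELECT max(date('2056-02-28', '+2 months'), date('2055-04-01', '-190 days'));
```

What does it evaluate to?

date('2056-02-28', '+2 months') → 2056-04-28.
date('2055-04-01', '-190 days') → 2054-09-23.
Later of the two is 2056-04-28.

2056-04-28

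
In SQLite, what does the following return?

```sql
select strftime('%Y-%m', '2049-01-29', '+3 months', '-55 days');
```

2049-03

First apply '+3 months', '-55 days': 2049-01-29 → 2049-03-05.
`%Y-%m` extracts the year-month: 2049-03.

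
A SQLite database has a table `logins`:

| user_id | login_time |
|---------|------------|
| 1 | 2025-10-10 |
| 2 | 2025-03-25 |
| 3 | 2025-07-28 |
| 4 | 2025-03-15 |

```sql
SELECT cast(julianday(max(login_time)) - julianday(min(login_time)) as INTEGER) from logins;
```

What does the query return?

MIN = 2025-03-15, MAX = 2025-10-10.
16 days remain in March 2025 after the 15th (31 − 15).
Full months from April 2025 through September 2025 contribute their day counts.
Then 10 days into October 2025.
Total: 16 + 30 + 31 + 30 + 31 + 31 + 30 + 10 = 209.

209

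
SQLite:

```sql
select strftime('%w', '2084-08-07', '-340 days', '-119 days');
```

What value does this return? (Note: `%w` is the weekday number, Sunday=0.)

First apply '-340 days', '-119 days': 2084-08-07 → 2083-05-06.
2083-05-06 is a Thursday; with Sunday=0 that is 4.

4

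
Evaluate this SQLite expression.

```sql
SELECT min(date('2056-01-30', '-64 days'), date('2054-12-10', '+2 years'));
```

date('2056-01-30', '-64 days') → 2055-11-27.
date('2054-12-10', '+2 years') → 2056-12-10.
Earlier of the two is 2055-11-27.

2055-11-27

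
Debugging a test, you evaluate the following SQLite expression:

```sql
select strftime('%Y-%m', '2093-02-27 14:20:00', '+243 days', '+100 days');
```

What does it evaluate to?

2094-02

First apply '+243 days', '+100 days': 2093-02-27 14:20:00 → 2094-02-05 14:20:00.
`%Y-%m` extracts the year-month: 2094-02.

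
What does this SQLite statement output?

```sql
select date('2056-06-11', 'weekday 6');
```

`weekday 6` advances to the next Saturday; 2056-06-11 is a Sunday, so it moves forward to 2056-06-17.

2056-06-17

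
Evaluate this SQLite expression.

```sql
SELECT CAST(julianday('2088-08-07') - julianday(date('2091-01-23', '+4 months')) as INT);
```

-1019

Adding +4 months to 2091-01-23 gives 2091-05-23.
24 days remain in August 2088 after the 7th (31 − 7).
Full months from September 2088 through April 2091 contribute their day counts.
Then 23 days into May 2091.
Total: 24 + 30 + 31 + 30 + 31 + 31 + 28 + 31 + 30 + 31 + 30 + 31 + 31 + 30 + 31 + 30 + 31 + 31 + 28 + 31 + 30 + 31 + 30 + 31 + 31 + 30 + 31 + 30 + 31 + 31 + 28 + 31 + 30 + 23 = 1019.
The subtraction is earlier − later, so the result is −1019 → -1019.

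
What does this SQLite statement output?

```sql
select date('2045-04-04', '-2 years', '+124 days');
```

Adding -2 years to 2045-04-04 gives 2043-04-04.
Applying '+124 days' to 2043-04-04: counting 124 days forward gives 2043-08-06.

2043-08-06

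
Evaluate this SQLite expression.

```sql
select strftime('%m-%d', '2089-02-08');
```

`%m-%d` extracts the month-day: 02-08.

02-08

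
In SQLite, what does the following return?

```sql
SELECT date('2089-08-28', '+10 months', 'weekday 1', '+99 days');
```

Adding +10 months to 2089-08-28 gives 2090-06-28.
`weekday 1` advances to the next Monday; 2090-06-28 is a Wednesday, so it moves forward to 2090-07-03.
Applying '+99 days' to 2090-07-03: counting 99 days forward gives 2090-10-10.

2090-10-10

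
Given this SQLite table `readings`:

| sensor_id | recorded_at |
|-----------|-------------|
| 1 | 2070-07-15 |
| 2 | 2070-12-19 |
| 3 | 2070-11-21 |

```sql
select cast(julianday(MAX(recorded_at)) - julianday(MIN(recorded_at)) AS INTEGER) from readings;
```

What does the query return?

157

MIN = 2070-07-15, MAX = 2070-12-19.
16 days remain in July 2070 after the 15th (31 − 15).
August 2070: 31 days.
September 2070: 30 days.
October 2070: 31 days.
November 2070: 30 days.
Then 19 days into December 2070.
Total: 16 + 31 + 30 + 31 + 30 + 19 = 157.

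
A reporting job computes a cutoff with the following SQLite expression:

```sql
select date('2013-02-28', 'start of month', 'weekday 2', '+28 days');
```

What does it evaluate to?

`start of month` rewinds 2013-02-28 to 2013-02-01.
`weekday 2` advances to the next Tuesday; 2013-02-01 is a Friday, so it moves forward to 2013-02-05.
February 2013 has 28 days; 23 remain after the 5th, so 24 days reach 2013-03-01.
Advancing 4 more days within March lands on 2013-03-05.

2013-03-05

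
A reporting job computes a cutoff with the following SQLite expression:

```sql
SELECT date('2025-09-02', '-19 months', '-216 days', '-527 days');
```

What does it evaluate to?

Adding -19 months to 2025-09-02 gives 2024-02-02.
Applying '-216 days' to 2024-02-02: counting 216 days back gives 2023-07-01.
Applying '-527 days' to 2023-07-01: counting 527 days back gives 2022-01-20.

2022-01-20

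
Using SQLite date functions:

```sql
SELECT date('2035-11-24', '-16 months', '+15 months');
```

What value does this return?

Adding -16 months to 2035-11-24 gives 2034-07-24.
Adding +15 months to 2034-07-24 gives 2035-10-24.

2035-10-24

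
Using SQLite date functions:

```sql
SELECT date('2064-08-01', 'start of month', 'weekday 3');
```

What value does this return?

`start of month` rewinds 2064-08-01 to 2064-08-01.
`weekday 3` advances to the next Wednesday; 2064-08-01 is a Friday, so it moves forward to 2064-08-06.

2064-08-06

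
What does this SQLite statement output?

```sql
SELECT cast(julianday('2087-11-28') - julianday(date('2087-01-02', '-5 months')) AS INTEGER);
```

Adding -5 months to 2087-01-02 gives 2086-08-02.
29 days remain in August 2086 after the 2nd (31 − 2).
Full months from September 2086 through October 2087 contribute their day counts.
Then 28 days into November 2087.
Total: 29 + 30 + 31 + 30 + 31 + 31 + 28 + 31 + 30 + 31 + 30 + 31 + 31 + 30 + 31 + 28 = 483.

483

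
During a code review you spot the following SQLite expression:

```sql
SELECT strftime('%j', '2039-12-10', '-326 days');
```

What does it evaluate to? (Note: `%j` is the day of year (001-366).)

018

First apply '-326 days': 2039-12-10 → 2039-01-18.
Day-of-year for 2039-01-18: days since 2039-01-01 inclusive = 18, zero-padded to 018.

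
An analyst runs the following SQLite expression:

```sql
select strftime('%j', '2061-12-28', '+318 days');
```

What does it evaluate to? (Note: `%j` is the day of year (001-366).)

315

First apply '+318 days': 2061-12-28 → 2062-11-11.
Day-of-year for 2062-11-11: days since 2062-01-01 inclusive = 315, zero-padded to 315.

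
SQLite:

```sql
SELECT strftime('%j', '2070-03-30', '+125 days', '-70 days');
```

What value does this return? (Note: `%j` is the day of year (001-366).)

First apply '+125 days', '-70 days': 2070-03-30 → 2070-05-24.
Day-of-year for 2070-05-24: days since 2070-01-01 inclusive = 144, zero-padded to 144.

144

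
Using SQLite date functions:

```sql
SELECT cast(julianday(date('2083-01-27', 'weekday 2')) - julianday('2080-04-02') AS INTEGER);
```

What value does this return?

1036

`weekday 2` advances to the next Tuesday; 2083-01-27 is a Wednesday, so it moves forward to 2083-02-02.
28 days remain in April 2080 after the 2nd (30 − 2).
Full months from May 2080 through January 2083 contribute their day counts.
Then 2 days into February 2083.
Total: 28 + 31 + 30 + 31 + 31 + 30 + 31 + 30 + 31 + 31 + 28 + 31 + 30 + 31 + 30 + 31 + 31 + 30 + 31 + 30 + 31 + 31 + 28 + 31 + 30 + 31 + 30 + 31 + 31 + 30 + 31 + 30 + 31 + 31 + 2 = 1036.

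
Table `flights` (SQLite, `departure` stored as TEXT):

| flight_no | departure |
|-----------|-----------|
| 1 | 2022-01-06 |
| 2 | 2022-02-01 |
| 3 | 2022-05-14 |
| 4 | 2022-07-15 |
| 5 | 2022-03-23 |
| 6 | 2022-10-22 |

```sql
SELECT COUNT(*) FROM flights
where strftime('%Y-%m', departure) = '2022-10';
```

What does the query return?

Rows with year-month 2022-10: 2022-10-22 → 1.

1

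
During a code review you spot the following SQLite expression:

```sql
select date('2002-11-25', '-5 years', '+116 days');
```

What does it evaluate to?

1998-03-21

Adding -5 years to 2002-11-25 gives 1997-11-25.
Applying '+116 days' to 1997-11-25: counting 116 days forward gives 1998-03-21.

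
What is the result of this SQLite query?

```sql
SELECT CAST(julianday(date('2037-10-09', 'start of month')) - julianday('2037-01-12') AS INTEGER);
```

`start of month` rewinds 2037-10-09 to 2037-10-01.
19 days remain in January 2037 after the 12th (31 − 12).
Full months from February 2037 through September 2037 contribute their day counts.
Then 1 day into October 2037.
Total: 19 + 28 + 31 + 30 + 31 + 30 + 31 + 31 + 30 + 1 = 262.

262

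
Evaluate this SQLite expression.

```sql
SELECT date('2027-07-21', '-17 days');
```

Going back 17 days within July lands on 2027-07-04.

2027-07-04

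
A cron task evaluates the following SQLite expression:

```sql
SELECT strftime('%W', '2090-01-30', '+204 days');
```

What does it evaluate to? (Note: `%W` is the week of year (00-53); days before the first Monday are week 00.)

First apply '+204 days': 2090-01-30 → 2090-08-22.
2090-08-22 is a Tuesday. SQLite's %W counts Mondays since the year started; the result is 34.

34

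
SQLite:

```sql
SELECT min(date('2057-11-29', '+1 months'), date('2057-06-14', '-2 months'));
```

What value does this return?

date('2057-11-29', '+1 months') → 2057-12-29.
date('2057-06-14', '-2 months') → 2057-04-14.
Earlier of the two is 2057-04-14.

2057-04-14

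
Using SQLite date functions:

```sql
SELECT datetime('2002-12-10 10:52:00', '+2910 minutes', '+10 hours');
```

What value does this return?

2002-12-12 21:22:00

2910 minutes = 48h 30m; +2910 minutes from 2002-12-10 10:52:00 is 2002-12-12 11:22:00 (crosses midnight).
+10 hours from 2002-12-12 11:22:00 is 2002-12-12 21:22:00.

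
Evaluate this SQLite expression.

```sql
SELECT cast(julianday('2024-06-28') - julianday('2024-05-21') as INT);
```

38

10 days remain in May 2024 after the 21st (31 − 21).
Then 28 days into June 2024.
Total: 10 + 28 = 38.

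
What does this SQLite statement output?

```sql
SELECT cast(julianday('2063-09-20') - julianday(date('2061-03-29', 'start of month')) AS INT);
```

`start of month` rewinds 2061-03-29 to 2061-03-01.
30 days remain in March 2061 after the 1st (31 − 1).
Full months from April 2061 through August 2063 contribute their day counts.
Then 20 days into September 2063.
Total: 30 + 30 + 31 + 30 + 31 + 31 + 30 + 31 + 30 + 31 + 31 + 28 + 31 + 30 + 31 + 30 + 31 + 31 + 30 + 31 + 30 + 31 + 31 + 28 + 31 + 30 + 31 + 30 + 31 + 31 + 20 = 933.

933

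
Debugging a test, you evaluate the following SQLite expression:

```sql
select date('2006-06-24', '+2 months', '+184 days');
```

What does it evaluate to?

Adding +2 months to 2006-06-24 gives 2006-08-24.
Applying '+184 days' to 2006-08-24: counting 184 days forward gives 2007-02-24.

2007-02-24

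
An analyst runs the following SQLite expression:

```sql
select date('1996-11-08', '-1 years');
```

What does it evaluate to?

Adding -1 year to 1996-11-08 gives 1995-11-08.

1995-11-08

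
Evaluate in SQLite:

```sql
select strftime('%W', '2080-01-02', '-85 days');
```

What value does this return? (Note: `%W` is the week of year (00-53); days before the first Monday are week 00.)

First apply '-85 days': 2080-01-02 → 2079-10-09.
2079-10-09 is a Monday. SQLite's %W counts Mondays since the year started; the result is 41.

41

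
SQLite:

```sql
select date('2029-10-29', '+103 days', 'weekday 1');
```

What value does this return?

Applying '+103 days' to 2029-10-29: counting 103 days forward gives 2030-02-09.
`weekday 1` advances to the next Monday; 2030-02-09 is a Saturday, so it moves forward to 2030-02-11.

2030-02-11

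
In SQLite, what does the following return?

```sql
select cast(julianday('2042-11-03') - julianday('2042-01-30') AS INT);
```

1 day remains in January 2042 after the 30th (31 − 30).
Full months from February 2042 through October 2042 contribute their day counts.
Then 3 days into November 2042.
Total: 1 + 28 + 31 + 30 + 31 + 30 + 31 + 31 + 30 + 31 + 3 = 277.

277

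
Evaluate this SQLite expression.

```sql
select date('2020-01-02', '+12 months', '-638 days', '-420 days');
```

Adding +12 months to 2020-01-02 gives 2021-01-02.
Applying '-638 days' to 2021-01-02: counting 638 days back gives 2019-04-05.
Applying '-420 days' to 2019-04-05: counting 420 days back gives 2018-02-09.

2018-02-09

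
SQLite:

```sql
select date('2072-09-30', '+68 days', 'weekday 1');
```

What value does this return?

2072-12-12

Applying '+68 days' to 2072-09-30: counting 68 days forward gives 2072-12-07.
`weekday 1` advances to the next Monday; 2072-12-07 is a Wednesday, so it moves forward to 2072-12-12.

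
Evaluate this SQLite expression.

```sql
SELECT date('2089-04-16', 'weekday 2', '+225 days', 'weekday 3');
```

2089-11-30

`weekday 2` advances to the next Tuesday; 2089-04-16 is a Saturday, so it moves forward to 2089-04-19.
Applying '+225 days' to 2089-04-19: counting 225 days forward gives 2089-11-30.
`weekday 3` advances to the next Wednesday; 2089-11-30 is already a Wednesday, so it stays at 2089-11-30.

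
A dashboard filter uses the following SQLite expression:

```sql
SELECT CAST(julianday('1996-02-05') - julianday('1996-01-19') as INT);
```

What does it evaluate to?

12 days remain in January 1996 after the 19th (31 − 19).
Then 5 days into February 1996.
Total: 12 + 5 = 17.

17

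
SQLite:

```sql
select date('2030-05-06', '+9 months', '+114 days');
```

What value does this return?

Adding +9 months to 2030-05-06 gives 2031-02-06.
Applying '+114 days' to 2031-02-06: counting 114 days forward gives 2031-05-31.

2031-05-31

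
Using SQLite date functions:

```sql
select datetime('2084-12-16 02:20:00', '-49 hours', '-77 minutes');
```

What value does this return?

-49 hours from 2084-12-16 02:20:00 is 2084-12-14 01:20:00 (crosses midnight).
77 minutes = 1h 17m; -77 minutes from 2084-12-14 01:20:00 is 2084-12-14 00:03:00.

2084-12-14 00:03:00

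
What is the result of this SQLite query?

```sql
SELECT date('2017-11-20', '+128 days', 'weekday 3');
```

2018-03-28

Applying '+128 days' to 2017-11-20: counting 128 days forward gives 2018-03-28.
`weekday 3` advances to the next Wednesday; 2018-03-28 is already a Wednesday, so it stays at 2018-03-28.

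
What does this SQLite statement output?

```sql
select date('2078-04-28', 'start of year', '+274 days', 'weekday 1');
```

`start of year` rewinds 2078-04-28 to 2078-01-01.
Applying '+274 days' to 2078-01-01: counting 274 days forward gives 2078-10-02.
`weekday 1` advances to the next Monday; 2078-10-02 is a Sunday, so it moves forward to 2078-10-03.

2078-10-03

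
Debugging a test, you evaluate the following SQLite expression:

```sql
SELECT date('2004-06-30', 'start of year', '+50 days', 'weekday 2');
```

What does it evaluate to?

`start of year` rewinds 2004-06-30 to 2004-01-01.
Applying '+50 days' to 2004-01-01: counting 50 days forward gives 2004-02-20.
`weekday 2` advances to the next Tuesday; 2004-02-20 is a Friday, so it moves forward to 2004-02-24.

2004-02-24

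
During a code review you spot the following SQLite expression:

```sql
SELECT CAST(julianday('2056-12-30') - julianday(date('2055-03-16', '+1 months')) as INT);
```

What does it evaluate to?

Adding +1 month to 2055-03-16 gives 2055-04-16.
14 days remain in April 2055 after the 16th (30 − 16).
Full months from May 2055 through November 2056 contribute their day counts.
Then 30 days into December 2056.
Total: 14 + 31 + 30 + 31 + 31 + 30 + 31 + 30 + 31 + 31 + 29 + 31 + 30 + 31 + 30 + 31 + 31 + 30 + 31 + 30 + 30 = 624.

624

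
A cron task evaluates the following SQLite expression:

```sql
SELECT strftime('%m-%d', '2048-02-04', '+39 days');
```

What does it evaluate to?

03-14

First apply '+39 days': 2048-02-04 → 2048-03-14.
`%m-%d` extracts the month-day: 03-14.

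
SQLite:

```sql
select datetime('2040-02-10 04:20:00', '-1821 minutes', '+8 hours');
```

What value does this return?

2040-02-09 05:59:00

1821 minutes = 30h 21m; -1821 minutes from 2040-02-10 04:20:00 is 2040-02-08 21:59:00 (crosses midnight).
+8 hours from 2040-02-08 21:59:00 is 2040-02-09 05:59:00 (crosses midnight).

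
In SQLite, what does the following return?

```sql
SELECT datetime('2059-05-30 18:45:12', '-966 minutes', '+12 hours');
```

2059-05-30 14:39:12

966 minutes = 16h 6m; -966 minutes from 2059-05-30 18:45:12 is 2059-05-30 02:39:12.
+12 hours from 2059-05-30 02:39:12 is 2059-05-30 14:39:12.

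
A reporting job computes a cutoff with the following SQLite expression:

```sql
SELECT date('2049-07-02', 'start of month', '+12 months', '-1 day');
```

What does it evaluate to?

2050-06-30

`start of month` rewinds 2049-07-02 to 2049-07-01.
Adding +12 months to 2049-07-01 gives 2050-07-01.
Going back 1 day from 2050-07-01 reaches 2050-06-30 (last day of June, 30 days).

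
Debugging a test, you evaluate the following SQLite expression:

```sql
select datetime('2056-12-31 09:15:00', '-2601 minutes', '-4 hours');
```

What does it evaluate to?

2056-12-29 09:54:00

2601 minutes = 43h 21m; -2601 minutes from 2056-12-31 09:15:00 is 2056-12-29 13:54:00 (crosses midnight).
-4 hours from 2056-12-29 13:54:00 is 2056-12-29 09:54:00.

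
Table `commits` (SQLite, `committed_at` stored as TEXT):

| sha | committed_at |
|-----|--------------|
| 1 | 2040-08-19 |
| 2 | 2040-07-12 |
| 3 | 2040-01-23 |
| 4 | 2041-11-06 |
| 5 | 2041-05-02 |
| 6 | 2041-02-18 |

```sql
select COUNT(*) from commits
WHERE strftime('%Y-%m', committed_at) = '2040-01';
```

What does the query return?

1

Rows with year-month 2040-01: 2040-01-23 → 1.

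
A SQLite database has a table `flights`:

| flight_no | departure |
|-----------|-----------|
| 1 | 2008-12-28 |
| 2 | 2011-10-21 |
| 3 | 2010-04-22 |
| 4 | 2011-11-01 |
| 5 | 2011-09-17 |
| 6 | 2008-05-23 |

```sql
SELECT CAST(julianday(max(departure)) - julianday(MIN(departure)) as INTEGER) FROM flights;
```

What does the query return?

1257

MIN = 2008-05-23, MAX = 2011-11-01.
8 days remain in May 2008 after the 23rd (31 − 23).
Full months from June 2008 through October 2011 contribute their day counts.
Then 1 day into November 2011.
Total: 8 + 30 + 31 + 31 + 30 + 31 + 30 + 31 + 31 + 28 + 31 + 30 + 31 + 30 + 31 + 31 + 30 + 31 + 30 + 31 + 31 + 28 + 31 + 30 + 31 + 30 + 31 + 31 + 30 + 31 + 30 + 31 + 31 + 28 + 31 + 30 + 31 + 30 + 31 + 31 + 30 + 31 + 1 = 1257.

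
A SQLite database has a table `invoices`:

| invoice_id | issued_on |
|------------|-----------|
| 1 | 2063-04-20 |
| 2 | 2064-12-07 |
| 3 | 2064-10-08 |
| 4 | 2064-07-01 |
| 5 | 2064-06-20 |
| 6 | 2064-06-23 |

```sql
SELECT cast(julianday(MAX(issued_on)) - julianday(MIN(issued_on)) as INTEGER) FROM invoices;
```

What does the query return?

597

MIN = 2063-04-20, MAX = 2064-12-07.
10 days remain in April 2063 after the 20th (30 − 20).
Full months from May 2063 through November 2064 contribute their day counts.
Then 7 days into December 2064.
Total: 10 + 31 + 30 + 31 + 31 + 30 + 31 + 30 + 31 + 31 + 29 + 31 + 30 + 31 + 30 + 31 + 31 + 30 + 31 + 30 + 7 = 597.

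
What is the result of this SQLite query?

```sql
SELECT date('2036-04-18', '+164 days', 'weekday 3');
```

Applying '+164 days' to 2036-04-18: counting 164 days forward gives 2036-09-29.
`weekday 3` advances to the next Wednesday; 2036-09-29 is a Monday, so it moves forward to 2036-10-01.

2036-10-01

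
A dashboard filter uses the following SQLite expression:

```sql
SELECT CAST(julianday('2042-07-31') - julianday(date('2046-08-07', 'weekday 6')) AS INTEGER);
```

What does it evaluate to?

`weekday 6` advances to the next Saturday; 2046-08-07 is a Tuesday, so it moves forward to 2046-08-11.
0 days remain in July 2042 after the 31st (31 − 31).
Full months from August 2042 through July 2046 contribute their day counts.
Then 11 days into August 2046.
Total: 0 + 31 + 30 + 31 + 30 + 31 + 31 + 28 + 31 + 30 + 31 + 30 + 31 + 31 + 30 + 31 + 30 + 31 + 31 + 29 + 31 + 30 + 31 + 30 + 31 + 31 + 30 + 31 + 30 + 31 + 31 + 28 + 31 + 30 + 31 + 30 + 31 + 31 + 30 + 31 + 30 + 31 + 31 + 28 + 31 + 30 + 31 + 30 + 31 + 11 = 1472.
The subtraction is earlier − later, so the result is −1472 → -1472.

-1472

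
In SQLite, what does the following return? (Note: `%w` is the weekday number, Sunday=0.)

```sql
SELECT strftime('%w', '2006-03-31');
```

2006-03-31 is a Friday; with Sunday=0 that is 5.

5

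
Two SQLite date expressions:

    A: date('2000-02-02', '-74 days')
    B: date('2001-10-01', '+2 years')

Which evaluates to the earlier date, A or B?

A

A = 1999-11-20.
B = 2003-10-01.
A is earlier.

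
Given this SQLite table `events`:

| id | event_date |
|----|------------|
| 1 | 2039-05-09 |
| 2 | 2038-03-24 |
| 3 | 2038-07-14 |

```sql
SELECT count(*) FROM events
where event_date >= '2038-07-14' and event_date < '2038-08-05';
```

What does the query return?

Rows in [2038-07-14, 2038-08-05): 2038-07-14 → 1 row.

1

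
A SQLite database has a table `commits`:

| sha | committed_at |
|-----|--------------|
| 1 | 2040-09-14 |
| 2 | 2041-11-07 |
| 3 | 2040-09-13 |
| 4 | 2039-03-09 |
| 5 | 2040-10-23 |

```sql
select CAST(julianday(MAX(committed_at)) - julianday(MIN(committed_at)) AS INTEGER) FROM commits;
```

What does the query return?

974

MIN = 2039-03-09, MAX = 2041-11-07.
22 days remain in March 2039 after the 9th (31 − 9).
Full months from April 2039 through October 2041 contribute their day counts.
Then 7 days into November 2041.
Total: 22 + 30 + 31 + 30 + 31 + 31 + 30 + 31 + 30 + 31 + 31 + 29 + 31 + 30 + 31 + 30 + 31 + 31 + 30 + 31 + 30 + 31 + 31 + 28 + 31 + 30 + 31 + 30 + 31 + 31 + 30 + 31 + 7 = 974.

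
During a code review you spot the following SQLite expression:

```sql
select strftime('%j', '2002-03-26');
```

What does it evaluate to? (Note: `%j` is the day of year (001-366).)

Day-of-year for 2002-03-26: days since 2002-01-01 inclusive = 85, zero-padded to 085.

085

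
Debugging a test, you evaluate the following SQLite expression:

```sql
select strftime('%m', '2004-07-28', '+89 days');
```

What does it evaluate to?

First apply '+89 days': 2004-07-28 → 2004-10-25.
`%m` extracts the 2-digit month (01-12): 10.

10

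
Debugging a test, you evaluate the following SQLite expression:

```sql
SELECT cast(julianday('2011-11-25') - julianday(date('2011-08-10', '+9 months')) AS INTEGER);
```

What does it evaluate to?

Adding +9 months to 2011-08-10 gives 2012-05-10.
5 days remain in November 2011 after the 25th (30 − 25).
December 2011: 31 days.
January 2012: 31 days.
February 2012: 29 days (leap year).
March 2012: 31 days.
April 2012: 30 days.
Then 10 days into May 2012.
Total: 5 + 31 + 31 + 29 + 31 + 30 + 10 = 167.
The subtraction is earlier − later, so the result is −167 → -167.

-167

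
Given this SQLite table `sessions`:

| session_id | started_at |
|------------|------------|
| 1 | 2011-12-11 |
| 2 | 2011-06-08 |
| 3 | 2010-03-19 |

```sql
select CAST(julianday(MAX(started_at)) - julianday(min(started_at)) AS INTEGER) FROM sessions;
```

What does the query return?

MIN = 2010-03-19, MAX = 2011-12-11.
12 days remain in March 2010 after the 19th (31 − 19).
Full months from April 2010 through November 2011 contribute their day counts.
Then 11 days into December 2011.
Total: 12 + 30 + 31 + 30 + 31 + 31 + 30 + 31 + 30 + 31 + 31 + 28 + 31 + 30 + 31 + 30 + 31 + 31 + 30 + 31 + 30 + 11 = 632.

632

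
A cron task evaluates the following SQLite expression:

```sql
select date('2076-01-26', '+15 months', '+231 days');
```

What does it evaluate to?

2077-12-13

Adding +15 months to 2076-01-26 gives 2077-04-26.
Applying '+231 days' to 2077-04-26: counting 231 days forward gives 2077-12-13.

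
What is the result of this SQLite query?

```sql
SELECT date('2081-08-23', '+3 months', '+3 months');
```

2082-02-23

Adding +3 months to 2081-08-23 gives 2081-11-23.
Adding +3 months to 2081-11-23 gives 2082-02-23.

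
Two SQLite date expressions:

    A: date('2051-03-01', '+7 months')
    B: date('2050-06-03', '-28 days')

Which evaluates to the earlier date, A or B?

A = 2051-10-01.
B = 2050-05-06.
B is earlier.

B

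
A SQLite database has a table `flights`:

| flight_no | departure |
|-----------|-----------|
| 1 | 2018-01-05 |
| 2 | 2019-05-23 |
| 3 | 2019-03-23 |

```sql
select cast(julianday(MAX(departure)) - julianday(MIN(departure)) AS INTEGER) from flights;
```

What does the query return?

503

MIN = 2018-01-05, MAX = 2019-05-23.
26 days remain in January 2018 after the 5th (31 − 5).
Full months from February 2018 through April 2019 contribute their day counts.
Then 23 days into May 2019.
Total: 26 + 28 + 31 + 30 + 31 + 30 + 31 + 31 + 30 + 31 + 30 + 31 + 31 + 28 + 31 + 30 + 23 = 503.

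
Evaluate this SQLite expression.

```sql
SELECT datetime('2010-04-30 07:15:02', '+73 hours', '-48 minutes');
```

2010-05-03 07:27:02

+73 hours from 2010-04-30 07:15:02 is 2010-05-03 08:15:02 (crosses midnight).
-48 minutes from 2010-05-03 08:15:02 is 2010-05-03 07:27:02.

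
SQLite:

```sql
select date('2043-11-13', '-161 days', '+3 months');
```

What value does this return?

2043-09-05

Applying '-161 days' to 2043-11-13: counting 161 days back gives 2043-06-05.
Adding +3 months to 2043-06-05 gives 2043-09-05.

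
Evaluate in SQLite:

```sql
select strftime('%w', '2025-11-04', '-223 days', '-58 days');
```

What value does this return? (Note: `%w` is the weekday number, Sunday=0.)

First apply '-223 days', '-58 days': 2025-11-04 → 2025-01-27.
2025-01-27 is a Monday; with Sunday=0 that is 1.

1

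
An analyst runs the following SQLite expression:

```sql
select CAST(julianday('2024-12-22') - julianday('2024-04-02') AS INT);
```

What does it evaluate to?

28 days remain in April 2024 after the 2nd (30 − 2).
Full months from May 2024 through November 2024 contribute their day counts.
Then 22 days into December 2024.
Total: 28 + 31 + 30 + 31 + 31 + 30 + 31 + 30 + 22 = 264.

264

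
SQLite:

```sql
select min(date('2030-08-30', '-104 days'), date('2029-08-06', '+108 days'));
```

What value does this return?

2029-11-22

date('2030-08-30', '-104 days') → 2030-05-18.
date('2029-08-06', '+108 days') → 2029-11-22.
Earlier of the two is 2029-11-22.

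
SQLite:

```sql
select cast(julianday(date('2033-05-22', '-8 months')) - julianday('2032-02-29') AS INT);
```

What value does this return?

Adding -8 months to 2033-05-22 gives 2032-09-22.
0 days remain in February 2032 after the 29th (29 − 29).
Full months from March 2032 through August 2032 contribute their day counts.
Then 22 days into September 2032.
Total: 0 + 31 + 30 + 31 + 30 + 31 + 31 + 22 = 206.

206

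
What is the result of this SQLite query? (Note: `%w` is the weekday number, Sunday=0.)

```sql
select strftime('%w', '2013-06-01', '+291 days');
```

3

First apply '+291 days': 2013-06-01 → 2014-03-19.
2014-03-19 is a Wednesday; with Sunday=0 that is 3.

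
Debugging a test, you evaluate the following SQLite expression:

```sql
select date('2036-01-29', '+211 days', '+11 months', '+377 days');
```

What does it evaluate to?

Applying '+211 days' to 2036-01-29: counting 211 days forward gives 2036-08-27.
Adding +11 months to 2036-08-27 gives 2037-07-27.
Applying '+377 days' to 2037-07-27: counting 377 days forward gives 2038-08-08.

2038-08-08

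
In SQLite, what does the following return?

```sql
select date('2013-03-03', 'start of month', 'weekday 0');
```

`start of month` rewinds 2013-03-03 to 2013-03-01.
`weekday 0` advances to the next Sunday; 2013-03-01 is a Friday, so it moves forward to 2013-03-03.

2013-03-03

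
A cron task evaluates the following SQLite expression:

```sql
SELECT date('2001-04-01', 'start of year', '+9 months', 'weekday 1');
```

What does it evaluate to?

`start of year` rewinds 2001-04-01 to 2001-01-01.
Adding +9 months to 2001-01-01 gives 2001-10-01.
`weekday 1` advances to the next Monday; 2001-10-01 is already a Monday, so it stays at 2001-10-01.

2001-10-01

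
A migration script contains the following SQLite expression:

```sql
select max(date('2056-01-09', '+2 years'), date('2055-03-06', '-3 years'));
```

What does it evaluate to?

2058-01-09

date('2056-01-09', '+2 years') → 2058-01-09.
date('2055-03-06', '-3 years') → 2052-03-06.
Later of the two is 2058-01-09.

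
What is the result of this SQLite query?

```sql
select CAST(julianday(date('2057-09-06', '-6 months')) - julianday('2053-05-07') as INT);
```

1399

Adding -6 months to 2057-09-06 gives 2057-03-06.
24 days remain in May 2053 after the 7th (31 − 7).
Full months from June 2053 through February 2057 contribute their day counts.
Then 6 days into March 2057.
Total: 24 + 30 + 31 + 31 + 30 + 31 + 30 + 31 + 31 + 28 + 31 + 30 + 31 + 30 + 31 + 31 + 30 + 31 + 30 + 31 + 31 + 28 + 31 + 30 + 31 + 30 + 31 + 31 + 30 + 31 + 30 + 31 + 31 + 29 + 31 + 30 + 31 + 30 + 31 + 31 + 30 + 31 + 30 + 31 + 31 + 28 + 6 = 1399.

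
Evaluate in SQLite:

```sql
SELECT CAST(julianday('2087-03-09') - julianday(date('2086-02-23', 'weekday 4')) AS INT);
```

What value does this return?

`weekday 4` advances to the next Thursday; 2086-02-23 is a Saturday, so it moves forward to 2086-02-28.
0 days remain in February 2086 after the 28th (28 − 28).
Full months from March 2086 through February 2087 contribute their day counts.
Then 9 days into March 2087.
Total: 0 + 31 + 30 + 31 + 30 + 31 + 31 + 30 + 31 + 30 + 31 + 31 + 28 + 9 = 374.

374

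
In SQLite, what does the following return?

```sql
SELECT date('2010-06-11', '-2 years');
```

Adding -2 years to 2010-06-11 gives 2008-06-11.

2008-06-11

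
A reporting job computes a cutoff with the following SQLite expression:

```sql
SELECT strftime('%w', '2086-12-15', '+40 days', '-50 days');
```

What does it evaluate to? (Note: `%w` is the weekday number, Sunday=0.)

4

First apply '+40 days', '-50 days': 2086-12-15 → 2086-12-05.
2086-12-05 is a Thursday; with Sunday=0 that is 4.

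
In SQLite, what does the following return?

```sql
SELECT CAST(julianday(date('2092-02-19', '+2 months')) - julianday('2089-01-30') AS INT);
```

Adding +2 months to 2092-02-19 gives 2092-04-19.
1 day remains in January 2089 after the 30th (31 − 30).
Full months from February 2089 through March 2092 contribute their day counts.
Then 19 days into April 2092.
Total: 1 + 28 + 31 + 30 + 31 + 30 + 31 + 31 + 30 + 31 + 30 + 31 + 31 + 28 + 31 + 30 + 31 + 30 + 31 + 31 + 30 + 31 + 30 + 31 + 31 + 28 + 31 + 30 + 31 + 30 + 31 + 31 + 30 + 31 + 30 + 31 + 31 + 29 + 31 + 19 = 1175.

1175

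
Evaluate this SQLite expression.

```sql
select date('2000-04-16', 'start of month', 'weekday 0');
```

2000-04-02

`start of month` rewinds 2000-04-16 to 2000-04-01.
`weekday 0` advances to the next Sunday; 2000-04-01 is a Saturday, so it moves forward to 2000-04-02.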